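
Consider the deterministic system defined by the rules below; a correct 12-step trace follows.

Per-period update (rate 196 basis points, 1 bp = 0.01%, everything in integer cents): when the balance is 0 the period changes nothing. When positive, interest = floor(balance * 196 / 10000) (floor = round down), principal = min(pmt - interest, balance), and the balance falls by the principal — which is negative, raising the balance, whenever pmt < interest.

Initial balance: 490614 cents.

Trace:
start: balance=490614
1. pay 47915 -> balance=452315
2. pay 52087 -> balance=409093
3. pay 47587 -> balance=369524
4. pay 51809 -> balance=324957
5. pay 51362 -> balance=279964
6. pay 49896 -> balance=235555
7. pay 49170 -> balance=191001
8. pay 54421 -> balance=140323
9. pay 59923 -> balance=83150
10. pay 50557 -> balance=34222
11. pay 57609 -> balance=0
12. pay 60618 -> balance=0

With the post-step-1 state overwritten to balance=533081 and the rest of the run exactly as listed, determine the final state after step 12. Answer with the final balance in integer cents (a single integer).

16210

state after step 1 := balance=533081
2. pay 52087 -> balance=491442
3. pay 47587 -> balance=453487
4. pay 51809 -> balance=410566
5. pay 51362 -> balance=367251
6. pay 49896 -> balance=324553
7. pay 49170 -> balance=281744
8. pay 54421 -> balance=232845
9. pay 59923 -> balance=177485
10. pay 50557 -> balance=130406
11. pay 57609 -> balance=75352
12. pay 60618 -> balance=16210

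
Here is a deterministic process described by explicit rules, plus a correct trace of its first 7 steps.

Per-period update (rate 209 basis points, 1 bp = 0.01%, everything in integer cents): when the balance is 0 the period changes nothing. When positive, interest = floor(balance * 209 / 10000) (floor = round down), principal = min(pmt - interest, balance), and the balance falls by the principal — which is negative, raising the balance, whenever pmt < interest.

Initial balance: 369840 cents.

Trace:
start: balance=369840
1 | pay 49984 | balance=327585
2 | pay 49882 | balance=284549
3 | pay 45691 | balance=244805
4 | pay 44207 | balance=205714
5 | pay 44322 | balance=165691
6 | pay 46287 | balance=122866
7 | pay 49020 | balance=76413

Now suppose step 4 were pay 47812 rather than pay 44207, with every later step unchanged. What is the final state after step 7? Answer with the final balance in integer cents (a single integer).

72579

(re-executing from step 4 with the substitution; state before step 4: balance=244805)
4 | pay 47812 | balance=202109
5 | pay 44322 | balance=162011
6 | pay 46287 | balance=119110
7 | pay 49020 | balance=72579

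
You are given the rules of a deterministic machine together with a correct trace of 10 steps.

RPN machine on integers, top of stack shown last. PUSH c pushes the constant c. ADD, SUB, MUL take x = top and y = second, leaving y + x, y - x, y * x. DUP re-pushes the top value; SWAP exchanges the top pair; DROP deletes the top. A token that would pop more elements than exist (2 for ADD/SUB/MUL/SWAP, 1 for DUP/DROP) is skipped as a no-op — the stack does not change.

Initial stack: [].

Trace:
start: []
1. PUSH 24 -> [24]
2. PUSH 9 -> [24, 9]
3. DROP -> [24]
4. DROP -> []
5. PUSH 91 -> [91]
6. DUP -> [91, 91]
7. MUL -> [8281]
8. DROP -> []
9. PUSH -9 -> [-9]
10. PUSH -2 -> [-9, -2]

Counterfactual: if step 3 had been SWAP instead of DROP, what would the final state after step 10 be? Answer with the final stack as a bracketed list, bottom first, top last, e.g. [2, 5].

(re-executing from step 3 with the substitution; state before step 3: [24, 9])
3. SWAP -> [9, 24]
4. DROP -> [9]
5. PUSH 91 -> [9, 91]
6. DUP -> [9, 91, 91]
7. MUL -> [9, 8281]
8. DROP -> [9]
9. PUSH -9 -> [9, -9]
10. PUSH -2 -> [9, -9, -2]

[9, -9, -2]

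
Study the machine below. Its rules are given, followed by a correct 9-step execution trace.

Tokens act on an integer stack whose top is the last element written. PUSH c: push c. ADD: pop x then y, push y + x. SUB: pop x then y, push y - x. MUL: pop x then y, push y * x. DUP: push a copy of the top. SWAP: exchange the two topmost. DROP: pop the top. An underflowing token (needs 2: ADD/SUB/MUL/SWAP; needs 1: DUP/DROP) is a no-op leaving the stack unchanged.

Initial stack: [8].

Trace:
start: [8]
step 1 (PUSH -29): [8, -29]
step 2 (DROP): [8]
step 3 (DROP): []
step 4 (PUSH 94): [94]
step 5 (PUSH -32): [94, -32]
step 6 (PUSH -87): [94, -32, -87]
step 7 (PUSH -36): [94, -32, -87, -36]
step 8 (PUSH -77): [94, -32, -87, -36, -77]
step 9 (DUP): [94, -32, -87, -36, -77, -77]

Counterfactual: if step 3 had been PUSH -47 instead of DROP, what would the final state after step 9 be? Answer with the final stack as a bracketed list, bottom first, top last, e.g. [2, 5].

[8, -47, 94, -32, -87, -36, -77, -77]

(re-executing from step 3 with the substitution; state before step 3: [8])
step 3 (PUSH -47): [8, -47]
step 4 (PUSH 94): [8, -47, 94]
step 5 (PUSH -32): [8, -47, 94, -32]
step 6 (PUSH -87): [8, -47, 94, -32, -87]
step 7 (PUSH -36): [8, -47, 94, -32, -87, -36]
step 8 (PUSH -77): [8, -47, 94, -32, -87, -36, -77]
step 9 (DUP): [8, -47, 94, -32, -87, -36, -77, -77]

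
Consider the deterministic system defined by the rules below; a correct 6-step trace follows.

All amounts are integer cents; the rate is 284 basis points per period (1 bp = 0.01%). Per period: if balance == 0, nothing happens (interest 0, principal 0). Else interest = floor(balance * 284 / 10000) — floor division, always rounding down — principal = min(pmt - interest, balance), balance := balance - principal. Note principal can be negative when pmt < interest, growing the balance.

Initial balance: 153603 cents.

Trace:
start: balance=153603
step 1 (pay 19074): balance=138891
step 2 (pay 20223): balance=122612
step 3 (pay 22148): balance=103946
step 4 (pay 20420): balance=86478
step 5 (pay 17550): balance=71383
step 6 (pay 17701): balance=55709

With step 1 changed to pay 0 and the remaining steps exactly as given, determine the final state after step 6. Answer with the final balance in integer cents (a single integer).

(re-executing from step 1 with the substitution; state before step 1: balance=153603)
step 1 (pay 0): balance=157965
step 2 (pay 20223): balance=142228
step 3 (pay 22148): balance=124119
step 4 (pay 20420): balance=107223
step 5 (pay 17550): balance=92718
step 6 (pay 17701): balance=77650

77650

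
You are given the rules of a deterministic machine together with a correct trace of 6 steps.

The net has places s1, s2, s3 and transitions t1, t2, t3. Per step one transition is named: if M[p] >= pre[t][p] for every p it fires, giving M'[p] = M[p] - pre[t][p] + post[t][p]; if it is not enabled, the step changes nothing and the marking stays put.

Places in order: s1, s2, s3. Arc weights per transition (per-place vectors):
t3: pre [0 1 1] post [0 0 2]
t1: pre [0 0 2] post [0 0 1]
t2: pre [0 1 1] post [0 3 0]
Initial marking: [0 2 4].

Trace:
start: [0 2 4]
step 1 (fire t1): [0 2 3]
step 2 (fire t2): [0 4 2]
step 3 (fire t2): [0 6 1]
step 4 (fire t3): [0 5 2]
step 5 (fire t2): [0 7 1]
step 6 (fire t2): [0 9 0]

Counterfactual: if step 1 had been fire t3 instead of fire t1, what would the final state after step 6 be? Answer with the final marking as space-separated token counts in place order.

(re-executing from step 1 with the substitution; state before step 1: [0 2 4])
step 1 (fire t3): [0 1 5]
step 2 (fire t2): [0 3 4]
step 3 (fire t2): [0 5 3]
step 4 (fire t3): [0 4 4]
step 5 (fire t2): [0 6 3]
step 6 (fire t2): [0 8 2]

0 8 2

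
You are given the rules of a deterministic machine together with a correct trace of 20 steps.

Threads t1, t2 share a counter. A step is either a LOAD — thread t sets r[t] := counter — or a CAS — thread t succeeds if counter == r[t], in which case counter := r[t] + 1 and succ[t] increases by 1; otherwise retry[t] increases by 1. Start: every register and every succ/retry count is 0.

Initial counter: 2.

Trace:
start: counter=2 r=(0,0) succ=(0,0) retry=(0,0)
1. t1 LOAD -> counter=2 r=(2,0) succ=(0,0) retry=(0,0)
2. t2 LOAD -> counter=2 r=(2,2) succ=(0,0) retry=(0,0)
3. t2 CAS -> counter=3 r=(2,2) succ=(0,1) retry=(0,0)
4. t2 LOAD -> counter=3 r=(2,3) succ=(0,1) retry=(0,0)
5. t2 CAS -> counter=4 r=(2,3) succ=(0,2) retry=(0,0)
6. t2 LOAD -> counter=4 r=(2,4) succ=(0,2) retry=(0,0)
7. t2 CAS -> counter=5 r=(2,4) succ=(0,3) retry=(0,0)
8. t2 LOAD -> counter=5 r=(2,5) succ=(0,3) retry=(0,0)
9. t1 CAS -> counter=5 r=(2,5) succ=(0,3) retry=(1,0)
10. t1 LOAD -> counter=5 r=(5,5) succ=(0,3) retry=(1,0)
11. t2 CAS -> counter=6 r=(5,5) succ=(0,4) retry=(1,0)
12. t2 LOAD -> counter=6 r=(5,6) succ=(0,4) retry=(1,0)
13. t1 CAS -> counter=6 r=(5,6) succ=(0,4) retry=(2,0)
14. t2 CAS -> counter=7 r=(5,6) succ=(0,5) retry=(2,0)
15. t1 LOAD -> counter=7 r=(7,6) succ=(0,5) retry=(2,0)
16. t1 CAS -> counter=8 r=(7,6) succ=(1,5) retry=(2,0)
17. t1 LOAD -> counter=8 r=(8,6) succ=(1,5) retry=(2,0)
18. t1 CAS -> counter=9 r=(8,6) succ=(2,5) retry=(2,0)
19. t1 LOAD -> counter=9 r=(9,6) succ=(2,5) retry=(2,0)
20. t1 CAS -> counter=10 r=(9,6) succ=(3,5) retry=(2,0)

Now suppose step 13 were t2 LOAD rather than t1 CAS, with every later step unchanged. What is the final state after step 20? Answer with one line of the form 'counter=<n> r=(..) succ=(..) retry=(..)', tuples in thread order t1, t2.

(re-executing from step 13 with the substitution; state before step 13: counter=6 r=(5,6) succ=(0,4) retry=(1,0))
13. t2 LOAD -> counter=6 r=(5,6) succ=(0,4) retry=(1,0)
14. t2 CAS -> counter=7 r=(5,6) succ=(0,5) retry=(1,0)
15. t1 LOAD -> counter=7 r=(7,6) succ=(0,5) retry=(1,0)
16. t1 CAS -> counter=8 r=(7,6) succ=(1,5) retry=(1,0)
17. t1 LOAD -> counter=8 r=(8,6) succ=(1,5) retry=(1,0)
18. t1 CAS -> counter=9 r=(8,6) succ=(2,5) retry=(1,0)
19. t1 LOAD -> counter=9 r=(9,6) succ=(2,5) retry=(1,0)
20. t1 CAS -> counter=10 r=(9,6) succ=(3,5) retry=(1,0)

counter=10 r=(9,6) succ=(3,5) retry=(1,0)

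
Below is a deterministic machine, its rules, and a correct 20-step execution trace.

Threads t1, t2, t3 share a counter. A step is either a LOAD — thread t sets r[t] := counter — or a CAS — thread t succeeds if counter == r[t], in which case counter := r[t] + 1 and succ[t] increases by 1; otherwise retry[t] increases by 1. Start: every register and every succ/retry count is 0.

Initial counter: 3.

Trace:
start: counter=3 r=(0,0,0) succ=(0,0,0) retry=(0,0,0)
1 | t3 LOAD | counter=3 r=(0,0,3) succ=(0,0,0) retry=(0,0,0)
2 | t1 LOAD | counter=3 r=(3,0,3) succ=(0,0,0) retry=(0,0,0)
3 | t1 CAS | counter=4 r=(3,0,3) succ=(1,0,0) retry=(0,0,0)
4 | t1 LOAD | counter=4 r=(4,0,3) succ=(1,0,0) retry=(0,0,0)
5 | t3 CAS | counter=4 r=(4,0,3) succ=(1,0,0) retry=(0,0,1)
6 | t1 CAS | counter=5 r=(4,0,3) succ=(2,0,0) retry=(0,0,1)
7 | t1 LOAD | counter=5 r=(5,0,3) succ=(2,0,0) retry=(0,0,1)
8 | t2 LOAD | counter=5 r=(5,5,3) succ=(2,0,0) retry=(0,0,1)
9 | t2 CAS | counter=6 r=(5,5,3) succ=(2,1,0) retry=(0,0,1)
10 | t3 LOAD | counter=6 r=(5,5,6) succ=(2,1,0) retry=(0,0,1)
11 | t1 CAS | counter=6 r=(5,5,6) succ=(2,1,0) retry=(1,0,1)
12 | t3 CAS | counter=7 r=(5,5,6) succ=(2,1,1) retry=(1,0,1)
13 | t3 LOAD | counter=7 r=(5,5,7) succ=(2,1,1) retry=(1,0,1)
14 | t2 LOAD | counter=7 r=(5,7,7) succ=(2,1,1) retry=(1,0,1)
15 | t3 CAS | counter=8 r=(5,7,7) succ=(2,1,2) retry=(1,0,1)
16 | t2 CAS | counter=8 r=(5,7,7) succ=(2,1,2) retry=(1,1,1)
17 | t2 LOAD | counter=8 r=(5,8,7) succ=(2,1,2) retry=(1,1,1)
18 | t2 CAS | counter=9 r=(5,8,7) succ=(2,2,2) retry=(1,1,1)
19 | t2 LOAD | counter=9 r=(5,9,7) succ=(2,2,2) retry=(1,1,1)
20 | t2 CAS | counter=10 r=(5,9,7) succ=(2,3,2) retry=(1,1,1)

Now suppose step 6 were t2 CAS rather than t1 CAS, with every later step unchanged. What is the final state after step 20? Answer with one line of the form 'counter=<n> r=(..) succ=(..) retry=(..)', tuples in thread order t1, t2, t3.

counter=9 r=(4,8,6) succ=(1,3,2) retry=(1,2,1)

(re-executing from step 6 with the substitution; state before step 6: counter=4 r=(4,0,3) succ=(1,0,0) retry=(0,0,1))
6 | t2 CAS | counter=4 r=(4,0,3) succ=(1,0,0) retry=(0,1,1)
7 | t1 LOAD | counter=4 r=(4,0,3) succ=(1,0,0) retry=(0,1,1)
8 | t2 LOAD | counter=4 r=(4,4,3) succ=(1,0,0) retry=(0,1,1)
9 | t2 CAS | counter=5 r=(4,4,3) succ=(1,1,0) retry=(0,1,1)
10 | t3 LOAD | counter=5 r=(4,4,5) succ=(1,1,0) retry=(0,1,1)
11 | t1 CAS | counter=5 r=(4,4,5) succ=(1,1,0) retry=(1,1,1)
12 | t3 CAS | counter=6 r=(4,4,5) succ=(1,1,1) retry=(1,1,1)
13 | t3 LOAD | counter=6 r=(4,4,6) succ=(1,1,1) retry=(1,1,1)
14 | t2 LOAD | counter=6 r=(4,6,6) succ=(1,1,1) retry=(1,1,1)
15 | t3 CAS | counter=7 r=(4,6,6) succ=(1,1,2) retry=(1,1,1)
16 | t2 CAS | counter=7 r=(4,6,6) succ=(1,1,2) retry=(1,2,1)
17 | t2 LOAD | counter=7 r=(4,7,6) succ=(1,1,2) retry=(1,2,1)
18 | t2 CAS | counter=8 r=(4,7,6) succ=(1,2,2) retry=(1,2,1)
19 | t2 LOAD | counter=8 r=(4,8,6) succ=(1,2,2) retry=(1,2,1)
20 | t2 CAS | counter=9 r=(4,8,6) succ=(1,3,2) retry=(1,2,1)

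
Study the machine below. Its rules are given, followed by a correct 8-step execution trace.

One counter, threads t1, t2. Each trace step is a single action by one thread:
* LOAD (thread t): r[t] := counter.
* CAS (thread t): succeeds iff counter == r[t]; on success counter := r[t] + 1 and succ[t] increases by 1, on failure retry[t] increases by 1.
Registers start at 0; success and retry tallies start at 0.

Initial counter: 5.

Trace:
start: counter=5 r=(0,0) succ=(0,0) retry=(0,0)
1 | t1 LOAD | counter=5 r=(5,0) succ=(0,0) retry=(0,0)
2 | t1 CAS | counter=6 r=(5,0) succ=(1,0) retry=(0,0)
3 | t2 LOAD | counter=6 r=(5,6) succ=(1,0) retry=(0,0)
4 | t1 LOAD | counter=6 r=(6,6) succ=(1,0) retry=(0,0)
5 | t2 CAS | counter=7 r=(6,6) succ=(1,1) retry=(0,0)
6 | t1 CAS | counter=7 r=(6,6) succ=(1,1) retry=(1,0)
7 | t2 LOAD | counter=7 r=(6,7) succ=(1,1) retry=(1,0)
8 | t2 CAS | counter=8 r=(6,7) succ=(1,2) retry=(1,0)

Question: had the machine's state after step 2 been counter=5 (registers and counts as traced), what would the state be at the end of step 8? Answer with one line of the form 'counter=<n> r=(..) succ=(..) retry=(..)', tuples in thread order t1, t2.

counter=7 r=(5,6) succ=(1,2) retry=(1,0)

state after step 2 := counter=5 r=(5,0) succ=(1,0) retry=(0,0)
3 | t2 LOAD | counter=5 r=(5,5) succ=(1,0) retry=(0,0)
4 | t1 LOAD | counter=5 r=(5,5) succ=(1,0) retry=(0,0)
5 | t2 CAS | counter=6 r=(5,5) succ=(1,1) retry=(0,0)
6 | t1 CAS | counter=6 r=(5,5) succ=(1,1) retry=(1,0)
7 | t2 LOAD | counter=6 r=(5,6) succ=(1,1) retry=(1,0)
8 | t2 CAS | counter=7 r=(5,6) succ=(1,2) retry=(1,0)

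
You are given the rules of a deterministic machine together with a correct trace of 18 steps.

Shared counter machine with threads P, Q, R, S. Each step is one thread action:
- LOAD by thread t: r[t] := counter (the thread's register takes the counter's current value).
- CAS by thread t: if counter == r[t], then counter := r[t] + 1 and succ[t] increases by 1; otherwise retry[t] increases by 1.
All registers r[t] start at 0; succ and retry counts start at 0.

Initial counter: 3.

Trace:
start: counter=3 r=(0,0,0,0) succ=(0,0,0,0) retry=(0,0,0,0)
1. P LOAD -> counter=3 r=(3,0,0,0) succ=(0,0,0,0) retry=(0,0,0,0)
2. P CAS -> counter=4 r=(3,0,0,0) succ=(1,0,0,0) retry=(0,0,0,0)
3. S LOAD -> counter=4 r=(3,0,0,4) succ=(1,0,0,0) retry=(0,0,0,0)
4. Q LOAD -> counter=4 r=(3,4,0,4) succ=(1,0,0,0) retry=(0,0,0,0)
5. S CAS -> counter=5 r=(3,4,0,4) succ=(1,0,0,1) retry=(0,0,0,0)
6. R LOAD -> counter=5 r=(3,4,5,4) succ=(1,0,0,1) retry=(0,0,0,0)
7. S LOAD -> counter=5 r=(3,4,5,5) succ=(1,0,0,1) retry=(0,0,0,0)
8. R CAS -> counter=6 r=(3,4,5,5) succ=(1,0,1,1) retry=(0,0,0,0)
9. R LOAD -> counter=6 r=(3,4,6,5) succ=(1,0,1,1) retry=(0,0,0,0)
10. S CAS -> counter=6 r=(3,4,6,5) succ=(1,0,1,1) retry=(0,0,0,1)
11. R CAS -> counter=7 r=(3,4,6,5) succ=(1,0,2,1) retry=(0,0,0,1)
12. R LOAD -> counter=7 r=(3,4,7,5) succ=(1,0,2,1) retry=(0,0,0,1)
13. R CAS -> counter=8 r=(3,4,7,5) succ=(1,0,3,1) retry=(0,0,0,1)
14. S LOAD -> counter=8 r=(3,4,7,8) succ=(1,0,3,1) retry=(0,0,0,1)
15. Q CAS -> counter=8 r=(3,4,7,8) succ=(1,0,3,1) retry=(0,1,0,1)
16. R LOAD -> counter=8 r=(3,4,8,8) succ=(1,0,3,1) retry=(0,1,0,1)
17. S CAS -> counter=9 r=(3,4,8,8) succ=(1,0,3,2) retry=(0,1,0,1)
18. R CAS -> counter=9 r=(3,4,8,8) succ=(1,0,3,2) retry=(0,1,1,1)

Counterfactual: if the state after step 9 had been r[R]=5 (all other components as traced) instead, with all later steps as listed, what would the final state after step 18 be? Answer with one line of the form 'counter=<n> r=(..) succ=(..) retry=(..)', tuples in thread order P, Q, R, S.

state after step 9 := counter=6 r=(3,4,5,5) succ=(1,0,1,1) retry=(0,0,0,0)
10. S CAS -> counter=6 r=(3,4,5,5) succ=(1,0,1,1) retry=(0,0,0,1)
11. R CAS -> counter=6 r=(3,4,5,5) succ=(1,0,1,1) retry=(0,0,1,1)
12. R LOAD -> counter=6 r=(3,4,6,5) succ=(1,0,1,1) retry=(0,0,1,1)
13. R CAS -> counter=7 r=(3,4,6,5) succ=(1,0,2,1) retry=(0,0,1,1)
14. S LOAD -> counter=7 r=(3,4,6,7) succ=(1,0,2,1) retry=(0,0,1,1)
15. Q CAS -> counter=7 r=(3,4,6,7) succ=(1,0,2,1) retry=(0,1,1,1)
16. R LOAD -> counter=7 r=(3,4,7,7) succ=(1,0,2,1) retry=(0,1,1,1)
17. S CAS -> counter=8 r=(3,4,7,7) succ=(1,0,2,2) retry=(0,1,1,1)
18. R CAS -> counter=8 r=(3,4,7,7) succ=(1,0,2,2) retry=(0,1,2,1)

counter=8 r=(3,4,7,7) succ=(1,0,2,2) retry=(0,1,2,1)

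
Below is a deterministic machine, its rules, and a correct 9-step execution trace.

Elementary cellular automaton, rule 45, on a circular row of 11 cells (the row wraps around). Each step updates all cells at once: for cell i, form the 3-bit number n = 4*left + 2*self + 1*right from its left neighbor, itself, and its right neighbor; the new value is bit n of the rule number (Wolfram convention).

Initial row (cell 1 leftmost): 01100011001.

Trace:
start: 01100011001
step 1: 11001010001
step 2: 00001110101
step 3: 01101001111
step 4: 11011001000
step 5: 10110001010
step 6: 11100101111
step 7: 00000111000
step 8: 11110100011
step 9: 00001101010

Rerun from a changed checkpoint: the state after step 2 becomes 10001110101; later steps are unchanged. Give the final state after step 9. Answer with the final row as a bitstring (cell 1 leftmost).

11001100010

state after step 2 := 10001110101
step 3: 00101001111
step 4: 00111001000
step 5: 10100001011
step 6: 01101101110
step 7: 01011011000
step 8: 01110110011
step 9: 11001100010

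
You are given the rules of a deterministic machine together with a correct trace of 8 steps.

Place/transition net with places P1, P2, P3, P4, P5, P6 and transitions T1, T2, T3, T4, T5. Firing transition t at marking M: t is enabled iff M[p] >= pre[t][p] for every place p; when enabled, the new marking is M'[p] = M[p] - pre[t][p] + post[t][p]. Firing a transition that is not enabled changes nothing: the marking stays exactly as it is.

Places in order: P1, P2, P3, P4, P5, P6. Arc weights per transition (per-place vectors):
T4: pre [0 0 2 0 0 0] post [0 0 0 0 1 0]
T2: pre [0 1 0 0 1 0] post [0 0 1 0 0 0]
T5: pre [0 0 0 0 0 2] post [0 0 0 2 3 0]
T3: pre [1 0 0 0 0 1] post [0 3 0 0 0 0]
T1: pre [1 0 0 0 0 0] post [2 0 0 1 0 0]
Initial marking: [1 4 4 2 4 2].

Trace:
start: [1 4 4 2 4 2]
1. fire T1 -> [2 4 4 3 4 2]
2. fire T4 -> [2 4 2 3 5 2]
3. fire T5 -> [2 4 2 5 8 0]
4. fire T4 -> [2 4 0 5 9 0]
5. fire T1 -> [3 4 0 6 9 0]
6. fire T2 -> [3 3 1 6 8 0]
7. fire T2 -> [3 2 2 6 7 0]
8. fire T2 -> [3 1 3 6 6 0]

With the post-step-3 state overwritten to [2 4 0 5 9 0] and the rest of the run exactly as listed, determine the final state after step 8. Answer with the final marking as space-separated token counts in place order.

3 1 3 6 6 0

state after step 3 := [2 4 0 5 9 0]
4. fire T4 -> [2 4 0 5 9 0]
5. fire T1 -> [3 4 0 6 9 0]
6. fire T2 -> [3 3 1 6 8 0]
7. fire T2 -> [3 2 2 6 7 0]
8. fire T2 -> [3 1 3 6 6 0]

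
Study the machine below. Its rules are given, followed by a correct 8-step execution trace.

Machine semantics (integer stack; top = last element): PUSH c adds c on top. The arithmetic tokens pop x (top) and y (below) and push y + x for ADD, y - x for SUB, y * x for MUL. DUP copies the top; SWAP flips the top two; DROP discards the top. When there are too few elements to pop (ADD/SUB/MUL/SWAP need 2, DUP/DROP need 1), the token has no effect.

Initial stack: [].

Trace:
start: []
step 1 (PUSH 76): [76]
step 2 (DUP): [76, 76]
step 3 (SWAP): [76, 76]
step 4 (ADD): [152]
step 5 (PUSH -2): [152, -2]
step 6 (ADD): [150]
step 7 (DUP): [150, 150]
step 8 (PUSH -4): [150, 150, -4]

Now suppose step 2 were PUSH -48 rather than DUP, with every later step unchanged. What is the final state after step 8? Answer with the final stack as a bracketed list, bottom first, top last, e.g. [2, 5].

(re-executing from step 2 with the substitution; state before step 2: [76])
step 2 (PUSH -48): [76, -48]
step 3 (SWAP): [-48, 76]
step 4 (ADD): [28]
step 5 (PUSH -2): [28, -2]
step 6 (ADD): [26]
step 7 (DUP): [26, 26]
step 8 (PUSH -4): [26, 26, -4]

[26, 26, -4]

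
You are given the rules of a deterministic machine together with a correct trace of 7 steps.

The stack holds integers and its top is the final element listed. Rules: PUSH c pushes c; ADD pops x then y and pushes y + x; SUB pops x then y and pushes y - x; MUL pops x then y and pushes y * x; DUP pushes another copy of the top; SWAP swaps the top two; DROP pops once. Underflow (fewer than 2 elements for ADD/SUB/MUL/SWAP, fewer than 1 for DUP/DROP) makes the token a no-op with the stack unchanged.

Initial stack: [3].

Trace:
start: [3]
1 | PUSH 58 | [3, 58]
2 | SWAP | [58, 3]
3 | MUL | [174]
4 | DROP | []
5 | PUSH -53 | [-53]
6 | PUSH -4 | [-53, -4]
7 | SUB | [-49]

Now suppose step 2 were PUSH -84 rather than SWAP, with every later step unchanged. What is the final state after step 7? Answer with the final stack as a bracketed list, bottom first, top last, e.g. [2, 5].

(re-executing from step 2 with the substitution; state before step 2: [3, 58])
2 | PUSH -84 | [3, 58, -84]
3 | MUL | [3, -4872]
4 | DROP | [3]
5 | PUSH -53 | [3, -53]
6 | PUSH -4 | [3, -53, -4]
7 | SUB | [3, -49]

[3, -49]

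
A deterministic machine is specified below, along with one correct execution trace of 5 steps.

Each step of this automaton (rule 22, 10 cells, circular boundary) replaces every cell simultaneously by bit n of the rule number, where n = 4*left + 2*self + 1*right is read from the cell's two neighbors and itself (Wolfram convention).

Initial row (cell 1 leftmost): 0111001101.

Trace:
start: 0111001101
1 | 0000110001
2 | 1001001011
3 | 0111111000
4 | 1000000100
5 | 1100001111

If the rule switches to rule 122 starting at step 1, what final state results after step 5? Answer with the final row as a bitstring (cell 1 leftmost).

(re-executing steps 1..5 under rule 122; state before step 1: 0111001101)
1 | 1101111110
2 | 1111000011
3 | 0001100110
4 | 0011111111
5 | 1110000001

1110000001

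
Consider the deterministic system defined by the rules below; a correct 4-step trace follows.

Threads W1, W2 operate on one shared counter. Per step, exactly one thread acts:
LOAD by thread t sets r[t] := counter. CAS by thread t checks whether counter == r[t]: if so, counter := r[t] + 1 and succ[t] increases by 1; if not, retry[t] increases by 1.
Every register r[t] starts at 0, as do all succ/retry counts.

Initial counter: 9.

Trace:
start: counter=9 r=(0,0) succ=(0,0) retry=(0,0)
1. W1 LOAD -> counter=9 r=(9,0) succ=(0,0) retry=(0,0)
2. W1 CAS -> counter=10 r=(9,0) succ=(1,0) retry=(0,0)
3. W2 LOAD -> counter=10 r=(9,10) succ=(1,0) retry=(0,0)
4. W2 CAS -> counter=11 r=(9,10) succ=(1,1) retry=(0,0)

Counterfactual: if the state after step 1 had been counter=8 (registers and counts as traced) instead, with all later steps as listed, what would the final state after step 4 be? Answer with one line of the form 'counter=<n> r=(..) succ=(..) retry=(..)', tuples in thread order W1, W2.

state after step 1 := counter=8 r=(9,0) succ=(0,0) retry=(0,0)
2. W1 CAS -> counter=8 r=(9,0) succ=(0,0) retry=(1,0)
3. W2 LOAD -> counter=8 r=(9,8) succ=(0,0) retry=(1,0)
4. W2 CAS -> counter=9 r=(9,8) succ=(0,1) retry=(1,0)

counter=9 r=(9,8) succ=(0,1) retry=(1,0)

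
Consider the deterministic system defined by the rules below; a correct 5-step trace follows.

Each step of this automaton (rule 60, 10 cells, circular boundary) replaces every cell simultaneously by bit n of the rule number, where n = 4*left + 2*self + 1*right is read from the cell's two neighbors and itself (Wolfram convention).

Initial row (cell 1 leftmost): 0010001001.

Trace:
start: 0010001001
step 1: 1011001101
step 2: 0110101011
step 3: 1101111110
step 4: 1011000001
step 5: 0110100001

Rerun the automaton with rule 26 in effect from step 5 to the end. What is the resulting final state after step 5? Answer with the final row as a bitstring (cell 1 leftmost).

0010100011

(re-executing step 5 under rule 26; state before step 5: 1011000001)
step 5: 0010100011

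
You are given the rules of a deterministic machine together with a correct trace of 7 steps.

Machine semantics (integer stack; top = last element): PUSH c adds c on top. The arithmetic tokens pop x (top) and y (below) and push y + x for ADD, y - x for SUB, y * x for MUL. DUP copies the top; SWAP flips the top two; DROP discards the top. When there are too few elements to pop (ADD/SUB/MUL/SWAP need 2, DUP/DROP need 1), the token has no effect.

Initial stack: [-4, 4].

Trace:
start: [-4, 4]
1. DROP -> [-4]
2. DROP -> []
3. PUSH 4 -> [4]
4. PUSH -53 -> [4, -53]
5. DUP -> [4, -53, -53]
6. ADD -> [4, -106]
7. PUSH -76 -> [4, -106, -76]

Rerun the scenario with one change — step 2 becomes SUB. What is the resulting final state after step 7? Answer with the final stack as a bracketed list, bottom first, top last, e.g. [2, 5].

[-4, 4, -106, -76]

(re-executing from step 2 with the substitution; state before step 2: [-4])
2. SUB -> [-4]
3. PUSH 4 -> [-4, 4]
4. PUSH -53 -> [-4, 4, -53]
5. DUP -> [-4, 4, -53, -53]
6. ADD -> [-4, 4, -106]
7. PUSH -76 -> [-4, 4, -106, -76]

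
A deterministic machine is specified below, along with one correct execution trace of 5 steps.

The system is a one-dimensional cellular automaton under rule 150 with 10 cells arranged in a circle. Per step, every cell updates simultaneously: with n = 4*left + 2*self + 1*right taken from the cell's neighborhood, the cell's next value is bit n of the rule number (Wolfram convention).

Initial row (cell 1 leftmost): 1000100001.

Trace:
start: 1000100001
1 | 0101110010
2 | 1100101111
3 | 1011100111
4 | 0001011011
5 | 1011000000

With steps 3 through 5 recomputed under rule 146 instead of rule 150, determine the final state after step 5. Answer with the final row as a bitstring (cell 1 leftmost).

(re-executing steps 3..5 under rule 146; state before step 3: 1100101111)
3 | 1011000111
4 | 0000101011
5 | 1001000000

1001000000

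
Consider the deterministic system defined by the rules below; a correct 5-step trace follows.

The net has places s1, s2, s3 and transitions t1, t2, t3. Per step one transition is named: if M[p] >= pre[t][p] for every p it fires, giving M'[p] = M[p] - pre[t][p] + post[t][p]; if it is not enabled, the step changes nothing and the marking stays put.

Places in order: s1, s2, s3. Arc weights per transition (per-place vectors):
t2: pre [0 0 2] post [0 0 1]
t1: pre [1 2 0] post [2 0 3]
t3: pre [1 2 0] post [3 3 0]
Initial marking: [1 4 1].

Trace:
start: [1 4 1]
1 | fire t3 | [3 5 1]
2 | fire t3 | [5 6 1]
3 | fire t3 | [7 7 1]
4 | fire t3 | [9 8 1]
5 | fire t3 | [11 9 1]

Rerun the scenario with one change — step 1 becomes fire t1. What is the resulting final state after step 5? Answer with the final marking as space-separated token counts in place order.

10 6 4

(re-executing from step 1 with the substitution; state before step 1: [1 4 1])
1 | fire t1 | [2 2 4]
2 | fire t3 | [4 3 4]
3 | fire t3 | [6 4 4]
4 | fire t3 | [8 5 4]
5 | fire t3 | [10 6 4]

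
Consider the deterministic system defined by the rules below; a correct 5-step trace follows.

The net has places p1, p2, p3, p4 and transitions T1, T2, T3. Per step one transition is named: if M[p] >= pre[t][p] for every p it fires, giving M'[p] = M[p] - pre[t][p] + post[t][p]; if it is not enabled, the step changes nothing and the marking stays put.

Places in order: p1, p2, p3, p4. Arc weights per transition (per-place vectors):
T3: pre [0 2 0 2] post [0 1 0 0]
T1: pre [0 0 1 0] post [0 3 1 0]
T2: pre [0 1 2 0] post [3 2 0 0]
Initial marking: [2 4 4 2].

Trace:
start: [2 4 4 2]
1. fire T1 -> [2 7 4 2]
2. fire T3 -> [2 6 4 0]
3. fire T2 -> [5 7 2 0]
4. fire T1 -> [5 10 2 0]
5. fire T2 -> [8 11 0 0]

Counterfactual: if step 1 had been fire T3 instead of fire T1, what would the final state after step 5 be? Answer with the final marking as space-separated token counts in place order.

8 8 0 0

(re-executing from step 1 with the substitution; state before step 1: [2 4 4 2])
1. fire T3 -> [2 3 4 0]
2. fire T3 -> [2 3 4 0]
3. fire T2 -> [5 4 2 0]
4. fire T1 -> [5 7 2 0]
5. fire T2 -> [8 8 0 0]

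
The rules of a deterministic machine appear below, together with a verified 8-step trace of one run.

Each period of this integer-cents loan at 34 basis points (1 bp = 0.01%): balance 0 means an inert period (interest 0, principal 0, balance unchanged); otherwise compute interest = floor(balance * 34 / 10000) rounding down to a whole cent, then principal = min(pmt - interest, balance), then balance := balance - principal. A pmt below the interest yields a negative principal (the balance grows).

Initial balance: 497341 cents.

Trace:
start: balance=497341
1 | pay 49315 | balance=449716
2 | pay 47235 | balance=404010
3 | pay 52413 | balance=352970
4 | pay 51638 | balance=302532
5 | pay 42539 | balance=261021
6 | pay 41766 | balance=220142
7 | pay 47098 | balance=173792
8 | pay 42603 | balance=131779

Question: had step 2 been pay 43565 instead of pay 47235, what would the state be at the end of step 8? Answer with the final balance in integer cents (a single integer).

135526

(re-executing from step 2 with the substitution; state before step 2: balance=449716)
2 | pay 43565 | balance=407680
3 | pay 52413 | balance=356653
4 | pay 51638 | balance=306227
5 | pay 42539 | balance=264729
6 | pay 41766 | balance=223863
7 | pay 47098 | balance=177526
8 | pay 42603 | balance=135526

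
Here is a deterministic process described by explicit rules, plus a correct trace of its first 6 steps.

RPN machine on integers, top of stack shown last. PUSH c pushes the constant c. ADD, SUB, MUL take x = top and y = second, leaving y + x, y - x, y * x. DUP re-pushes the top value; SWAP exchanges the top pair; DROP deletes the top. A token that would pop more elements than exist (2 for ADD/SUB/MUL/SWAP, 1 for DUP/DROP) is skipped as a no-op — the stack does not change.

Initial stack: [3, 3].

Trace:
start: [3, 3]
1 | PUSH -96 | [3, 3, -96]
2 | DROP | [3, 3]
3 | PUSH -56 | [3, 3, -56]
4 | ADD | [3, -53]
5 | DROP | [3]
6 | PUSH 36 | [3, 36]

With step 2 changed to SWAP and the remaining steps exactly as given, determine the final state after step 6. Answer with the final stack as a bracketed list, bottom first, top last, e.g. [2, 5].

[3, -96, 36]

(re-executing from step 2 with the substitution; state before step 2: [3, 3, -96])
2 | SWAP | [3, -96, 3]
3 | PUSH -56 | [3, -96, 3, -56]
4 | ADD | [3, -96, -53]
5 | DROP | [3, -96]
6 | PUSH 36 | [3, -96, 36]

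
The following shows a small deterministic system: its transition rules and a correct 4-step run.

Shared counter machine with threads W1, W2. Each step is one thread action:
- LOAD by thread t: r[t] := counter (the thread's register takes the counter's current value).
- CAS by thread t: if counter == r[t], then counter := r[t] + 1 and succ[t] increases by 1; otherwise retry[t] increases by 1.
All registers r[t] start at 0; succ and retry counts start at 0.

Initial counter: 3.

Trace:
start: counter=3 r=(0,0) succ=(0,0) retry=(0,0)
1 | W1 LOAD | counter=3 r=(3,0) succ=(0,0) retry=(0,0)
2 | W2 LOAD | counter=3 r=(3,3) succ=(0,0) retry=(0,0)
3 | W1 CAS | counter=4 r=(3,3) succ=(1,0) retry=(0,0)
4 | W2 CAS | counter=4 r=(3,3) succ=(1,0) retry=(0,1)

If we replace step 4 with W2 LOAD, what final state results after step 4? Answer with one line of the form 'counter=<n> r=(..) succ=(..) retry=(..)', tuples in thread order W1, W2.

(re-executing from step 4 with the substitution; state before step 4: counter=4 r=(3,3) succ=(1,0) retry=(0,0))
4 | W2 LOAD | counter=4 r=(3,4) succ=(1,0) retry=(0,0)

counter=4 r=(3,4) succ=(1,0) retry=(0,0)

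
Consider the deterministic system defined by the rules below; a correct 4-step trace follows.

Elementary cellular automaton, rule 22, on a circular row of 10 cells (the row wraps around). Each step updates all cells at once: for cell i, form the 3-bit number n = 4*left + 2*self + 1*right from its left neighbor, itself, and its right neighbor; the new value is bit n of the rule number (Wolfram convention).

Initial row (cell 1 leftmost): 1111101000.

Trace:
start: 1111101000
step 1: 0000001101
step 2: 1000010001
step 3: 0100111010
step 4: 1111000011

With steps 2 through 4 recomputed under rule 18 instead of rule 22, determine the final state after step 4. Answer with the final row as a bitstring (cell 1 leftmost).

(re-executing steps 2..4 under rule 18; state before step 2: 0000001101)
step 2: 1000010000
step 3: 0100101001
step 4: 0011000110

0011000110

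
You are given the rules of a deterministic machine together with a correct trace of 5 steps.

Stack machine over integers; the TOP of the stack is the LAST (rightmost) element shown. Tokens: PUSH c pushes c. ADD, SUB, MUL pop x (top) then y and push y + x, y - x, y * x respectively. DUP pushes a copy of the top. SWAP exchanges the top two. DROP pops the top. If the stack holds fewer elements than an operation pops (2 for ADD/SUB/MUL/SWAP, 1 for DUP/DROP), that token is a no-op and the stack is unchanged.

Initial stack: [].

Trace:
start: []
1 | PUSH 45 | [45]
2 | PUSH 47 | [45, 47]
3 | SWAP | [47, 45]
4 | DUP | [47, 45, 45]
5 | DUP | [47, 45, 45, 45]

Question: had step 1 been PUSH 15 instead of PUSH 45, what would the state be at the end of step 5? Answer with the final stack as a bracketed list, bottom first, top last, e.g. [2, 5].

(re-executing from step 1 with the substitution; state before step 1: [])
1 | PUSH 15 | [15]
2 | PUSH 47 | [15, 47]
3 | SWAP | [47, 15]
4 | DUP | [47, 15, 15]
5 | DUP | [47, 15, 15, 15]

[47, 15, 15, 15]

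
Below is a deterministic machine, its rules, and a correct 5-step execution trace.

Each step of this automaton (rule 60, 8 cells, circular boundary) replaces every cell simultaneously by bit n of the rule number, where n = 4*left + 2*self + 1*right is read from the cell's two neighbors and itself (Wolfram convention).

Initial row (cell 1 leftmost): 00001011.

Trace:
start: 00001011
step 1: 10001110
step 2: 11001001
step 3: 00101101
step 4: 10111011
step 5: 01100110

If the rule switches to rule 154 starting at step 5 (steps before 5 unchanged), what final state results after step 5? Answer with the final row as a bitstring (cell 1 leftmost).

00110011

(re-executing step 5 under rule 154; state before step 5: 10111011)
step 5: 00110011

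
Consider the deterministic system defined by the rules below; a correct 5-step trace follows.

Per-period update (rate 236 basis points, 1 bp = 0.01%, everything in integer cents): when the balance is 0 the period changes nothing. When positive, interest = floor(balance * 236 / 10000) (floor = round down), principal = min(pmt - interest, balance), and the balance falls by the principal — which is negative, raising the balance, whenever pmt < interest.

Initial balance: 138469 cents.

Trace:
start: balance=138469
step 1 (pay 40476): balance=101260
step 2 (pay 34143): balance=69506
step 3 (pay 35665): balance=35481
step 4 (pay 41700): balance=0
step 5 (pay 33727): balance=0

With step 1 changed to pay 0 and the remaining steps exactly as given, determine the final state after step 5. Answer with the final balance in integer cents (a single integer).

(re-executing from step 1 with the substitution; state before step 1: balance=138469)
step 1 (pay 0): balance=141736
step 2 (pay 34143): balance=110937
step 3 (pay 35665): balance=77890
step 4 (pay 41700): balance=38028
step 5 (pay 33727): balance=5198

5198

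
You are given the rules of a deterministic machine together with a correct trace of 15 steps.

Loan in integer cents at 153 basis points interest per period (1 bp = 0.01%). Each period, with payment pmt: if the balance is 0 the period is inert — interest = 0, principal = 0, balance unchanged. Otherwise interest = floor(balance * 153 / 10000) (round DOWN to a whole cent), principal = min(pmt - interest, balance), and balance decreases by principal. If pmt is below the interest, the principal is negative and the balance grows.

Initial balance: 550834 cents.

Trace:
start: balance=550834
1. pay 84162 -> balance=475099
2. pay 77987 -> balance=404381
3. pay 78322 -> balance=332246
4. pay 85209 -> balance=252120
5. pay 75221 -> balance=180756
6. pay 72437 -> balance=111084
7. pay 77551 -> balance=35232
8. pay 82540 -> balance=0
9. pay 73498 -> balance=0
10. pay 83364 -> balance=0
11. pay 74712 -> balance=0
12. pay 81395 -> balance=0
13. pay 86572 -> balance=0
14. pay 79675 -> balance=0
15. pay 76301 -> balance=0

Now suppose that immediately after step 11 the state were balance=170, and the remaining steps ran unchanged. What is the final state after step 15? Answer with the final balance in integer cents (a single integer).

0

state after step 11 := balance=170
12. pay 81395 -> balance=0
13. pay 86572 -> balance=0
14. pay 79675 -> balance=0
15. pay 76301 -> balance=0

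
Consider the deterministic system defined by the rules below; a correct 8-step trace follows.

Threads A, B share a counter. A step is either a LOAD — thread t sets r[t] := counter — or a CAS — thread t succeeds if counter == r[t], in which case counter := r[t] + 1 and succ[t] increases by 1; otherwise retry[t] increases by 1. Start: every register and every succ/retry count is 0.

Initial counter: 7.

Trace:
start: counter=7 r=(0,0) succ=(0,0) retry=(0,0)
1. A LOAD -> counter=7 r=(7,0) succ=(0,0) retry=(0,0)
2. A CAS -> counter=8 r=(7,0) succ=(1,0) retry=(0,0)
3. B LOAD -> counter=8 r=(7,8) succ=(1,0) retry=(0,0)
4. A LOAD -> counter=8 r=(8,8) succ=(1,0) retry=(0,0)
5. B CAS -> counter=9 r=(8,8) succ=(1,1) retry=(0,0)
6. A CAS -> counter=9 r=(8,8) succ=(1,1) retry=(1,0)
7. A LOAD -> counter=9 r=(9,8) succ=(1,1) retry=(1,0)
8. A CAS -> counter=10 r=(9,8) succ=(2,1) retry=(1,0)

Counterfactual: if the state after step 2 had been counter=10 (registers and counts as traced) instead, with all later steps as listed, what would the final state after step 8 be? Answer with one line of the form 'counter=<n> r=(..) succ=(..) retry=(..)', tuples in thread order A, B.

state after step 2 := counter=10 r=(7,0) succ=(1,0) retry=(0,0)
3. B LOAD -> counter=10 r=(7,10) succ=(1,0) retry=(0,0)
4. A LOAD -> counter=10 r=(10,10) succ=(1,0) retry=(0,0)
5. B CAS -> counter=11 r=(10,10) succ=(1,1) retry=(0,0)
6. A CAS -> counter=11 r=(10,10) succ=(1,1) retry=(1,0)
7. A LOAD -> counter=11 r=(11,10) succ=(1,1) retry=(1,0)
8. A CAS -> counter=12 r=(11,10) succ=(2,1) retry=(1,0)

counter=12 r=(11,10) succ=(2,1) retry=(1,0)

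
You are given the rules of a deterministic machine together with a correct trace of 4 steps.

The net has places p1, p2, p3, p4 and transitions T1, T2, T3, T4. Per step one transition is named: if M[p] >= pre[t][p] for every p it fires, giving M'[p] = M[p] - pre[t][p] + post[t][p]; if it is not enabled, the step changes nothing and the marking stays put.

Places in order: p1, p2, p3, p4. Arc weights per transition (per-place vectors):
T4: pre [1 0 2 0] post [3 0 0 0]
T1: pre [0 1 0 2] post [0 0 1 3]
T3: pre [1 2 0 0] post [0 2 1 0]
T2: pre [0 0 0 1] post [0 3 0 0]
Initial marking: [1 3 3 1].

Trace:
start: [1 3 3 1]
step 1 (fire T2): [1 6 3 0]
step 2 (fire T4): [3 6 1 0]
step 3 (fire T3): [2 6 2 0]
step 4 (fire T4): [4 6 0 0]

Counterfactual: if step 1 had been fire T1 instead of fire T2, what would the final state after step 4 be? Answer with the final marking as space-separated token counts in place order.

4 3 0 1

(re-executing from step 1 with the substitution; state before step 1: [1 3 3 1])
step 1 (fire T1): [1 3 3 1]
step 2 (fire T4): [3 3 1 1]
step 3 (fire T3): [2 3 2 1]
step 4 (fire T4): [4 3 0 1]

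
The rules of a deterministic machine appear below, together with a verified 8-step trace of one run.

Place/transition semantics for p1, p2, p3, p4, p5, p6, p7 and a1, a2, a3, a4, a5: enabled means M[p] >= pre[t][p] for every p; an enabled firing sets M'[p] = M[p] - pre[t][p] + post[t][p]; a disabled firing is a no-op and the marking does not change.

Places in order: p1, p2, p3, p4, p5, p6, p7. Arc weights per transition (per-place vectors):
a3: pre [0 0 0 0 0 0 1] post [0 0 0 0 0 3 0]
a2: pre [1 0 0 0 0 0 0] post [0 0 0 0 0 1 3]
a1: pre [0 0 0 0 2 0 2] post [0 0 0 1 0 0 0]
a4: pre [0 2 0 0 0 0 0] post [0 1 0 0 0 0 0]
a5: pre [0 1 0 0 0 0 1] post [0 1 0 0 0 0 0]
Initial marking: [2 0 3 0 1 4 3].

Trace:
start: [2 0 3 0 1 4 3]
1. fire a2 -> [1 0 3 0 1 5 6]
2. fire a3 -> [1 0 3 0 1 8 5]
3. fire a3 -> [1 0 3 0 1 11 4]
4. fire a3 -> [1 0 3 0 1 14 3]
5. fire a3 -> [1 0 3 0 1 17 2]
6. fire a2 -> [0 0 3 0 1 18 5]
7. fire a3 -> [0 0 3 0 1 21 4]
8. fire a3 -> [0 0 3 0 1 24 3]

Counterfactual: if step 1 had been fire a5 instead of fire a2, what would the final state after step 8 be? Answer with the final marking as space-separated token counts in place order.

1 0 3 0 1 20 1

(re-executing from step 1 with the substitution; state before step 1: [2 0 3 0 1 4 3])
1. fire a5 -> [2 0 3 0 1 4 3]
2. fire a3 -> [2 0 3 0 1 7 2]
3. fire a3 -> [2 0 3 0 1 10 1]
4. fire a3 -> [2 0 3 0 1 13 0]
5. fire a3 -> [2 0 3 0 1 13 0]
6. fire a2 -> [1 0 3 0 1 14 3]
7. fire a3 -> [1 0 3 0 1 17 2]
8. fire a3 -> [1 0 3 0 1 20 1]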